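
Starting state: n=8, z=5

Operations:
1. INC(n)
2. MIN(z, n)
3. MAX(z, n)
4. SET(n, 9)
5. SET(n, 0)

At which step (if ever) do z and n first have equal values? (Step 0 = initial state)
Step 3

z and n first become equal after step 3.

Comparing values at each step:
Initial: z=5, n=8
After step 1: z=5, n=9
After step 2: z=5, n=9
After step 3: z=9, n=9 ← equal!
After step 4: z=9, n=9 ← equal!
After step 5: z=9, n=0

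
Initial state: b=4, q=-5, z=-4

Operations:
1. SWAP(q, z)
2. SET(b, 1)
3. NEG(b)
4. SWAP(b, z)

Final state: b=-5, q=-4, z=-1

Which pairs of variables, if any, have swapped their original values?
None

Comparing initial and final values:
b: 4 → -5
z: -4 → -1
q: -5 → -4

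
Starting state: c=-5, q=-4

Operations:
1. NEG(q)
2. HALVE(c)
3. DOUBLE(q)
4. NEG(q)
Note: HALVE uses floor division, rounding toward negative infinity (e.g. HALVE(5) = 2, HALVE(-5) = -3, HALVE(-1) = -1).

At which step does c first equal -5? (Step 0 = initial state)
Step 0

Tracing c:
Initial: c = -5 ← first occurrence
After step 1: c = -5
After step 2: c = -3
After step 3: c = -3
After step 4: c = -3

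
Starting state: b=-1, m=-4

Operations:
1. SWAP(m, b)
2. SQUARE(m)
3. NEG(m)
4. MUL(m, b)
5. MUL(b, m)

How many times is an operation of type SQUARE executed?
1

Counting SQUARE operations:
Step 2: SQUARE(m) ← SQUARE
Total: 1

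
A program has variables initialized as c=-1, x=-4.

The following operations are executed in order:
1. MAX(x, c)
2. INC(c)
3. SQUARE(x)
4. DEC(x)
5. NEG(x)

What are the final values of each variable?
{c: 0, x: 0}

Step-by-step execution:
Initial: c=-1, x=-4
After step 1 (MAX(x, c)): c=-1, x=-1
After step 2 (INC(c)): c=0, x=-1
After step 3 (SQUARE(x)): c=0, x=1
After step 4 (DEC(x)): c=0, x=0
After step 5 (NEG(x)): c=0, x=0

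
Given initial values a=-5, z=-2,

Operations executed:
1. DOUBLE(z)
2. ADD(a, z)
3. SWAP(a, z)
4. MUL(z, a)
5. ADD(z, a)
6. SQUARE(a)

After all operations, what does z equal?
z = 32

Tracing execution:
Step 1: DOUBLE(z) → z = -4
Step 2: ADD(a, z) → z = -4
Step 3: SWAP(a, z) → z = -9
Step 4: MUL(z, a) → z = 36
Step 5: ADD(z, a) → z = 32
Step 6: SQUARE(a) → z = 32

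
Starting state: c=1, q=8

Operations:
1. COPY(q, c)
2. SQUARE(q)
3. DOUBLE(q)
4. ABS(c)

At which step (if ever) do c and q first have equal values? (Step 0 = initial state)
Step 1

c and q first become equal after step 1.

Comparing values at each step:
Initial: c=1, q=8
After step 1: c=1, q=1 ← equal!
After step 2: c=1, q=1 ← equal!
After step 3: c=1, q=2
After step 4: c=1, q=2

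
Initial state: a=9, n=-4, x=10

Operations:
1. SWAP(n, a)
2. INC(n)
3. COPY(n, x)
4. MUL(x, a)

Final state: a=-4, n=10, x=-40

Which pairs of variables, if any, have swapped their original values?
None

Comparing initial and final values:
a: 9 → -4
n: -4 → 10
x: 10 → -40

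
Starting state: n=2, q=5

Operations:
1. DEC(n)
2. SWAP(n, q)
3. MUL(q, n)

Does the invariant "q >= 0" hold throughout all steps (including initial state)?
Yes

The invariant holds at every step.

State at each step:
Initial: n=2, q=5
After step 1: n=1, q=5
After step 2: n=5, q=1
After step 3: n=5, q=5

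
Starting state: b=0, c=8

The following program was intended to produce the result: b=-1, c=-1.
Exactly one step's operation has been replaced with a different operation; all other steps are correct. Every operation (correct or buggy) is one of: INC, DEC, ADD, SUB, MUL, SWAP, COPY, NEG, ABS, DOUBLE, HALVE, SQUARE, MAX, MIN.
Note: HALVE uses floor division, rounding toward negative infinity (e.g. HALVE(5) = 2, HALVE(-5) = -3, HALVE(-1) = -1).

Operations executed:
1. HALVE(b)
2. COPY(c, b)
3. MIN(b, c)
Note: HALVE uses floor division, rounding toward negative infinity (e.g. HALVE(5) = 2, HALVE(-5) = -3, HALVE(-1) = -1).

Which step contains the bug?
Step 1

Trace with buggy code:
Initial: b=0, c=8
After step 1: b=0, c=8
After step 2: b=0, c=0
After step 3: b=0, c=0
Actual final b=0, c=0 ≠ expected b=-1, c=-1.
Step 1 is the only position where a single-operation replacement can produce the expected result.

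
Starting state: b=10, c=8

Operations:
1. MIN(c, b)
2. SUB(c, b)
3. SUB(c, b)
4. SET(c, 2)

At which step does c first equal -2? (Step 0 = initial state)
Step 2

Tracing c:
Initial: c = 8
After step 1: c = 8
After step 2: c = -2 ← first occurrence
After step 3: c = -12
After step 4: c = 2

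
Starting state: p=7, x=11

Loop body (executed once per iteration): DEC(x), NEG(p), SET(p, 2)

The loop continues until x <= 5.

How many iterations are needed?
6

Tracing iterations:
Initial: p=7, x=11
After iteration 1: p=2, x=10
After iteration 2: p=2, x=9
After iteration 3: p=2, x=8
After iteration 4: p=2, x=7
After iteration 5: p=2, x=6
After iteration 6: p=2, x=5
x <= 5 now holds, so the loop exits after 6 iterations.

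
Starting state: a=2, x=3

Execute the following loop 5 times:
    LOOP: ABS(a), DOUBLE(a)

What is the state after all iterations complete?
a=64, x=3

Iteration trace:
Start: a=2, x=3
After iteration 1: a=4, x=3
After iteration 2: a=8, x=3
After iteration 3: a=16, x=3
After iteration 4: a=32, x=3
After iteration 5: a=64, x=3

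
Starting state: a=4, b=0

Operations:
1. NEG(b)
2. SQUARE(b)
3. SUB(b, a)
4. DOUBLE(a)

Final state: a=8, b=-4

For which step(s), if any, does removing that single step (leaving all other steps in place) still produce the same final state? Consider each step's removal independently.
Step(s) 1, 2

Testing removal of each single step:
Without step 1: final = a=8, b=-4 (same)
Without step 2: final = a=8, b=-4 (same)
Without step 3: final = a=8, b=0 (different)
Without step 4: final = a=4, b=-4 (different)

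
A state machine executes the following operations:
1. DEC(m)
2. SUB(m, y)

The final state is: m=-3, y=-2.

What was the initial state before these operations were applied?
m=-4, y=-2

Working backwards:
Final state: m=-3, y=-2
Before step 2 (SUB(m, y)): m=-5, y=-2
Before step 1 (DEC(m)): m=-4, y=-2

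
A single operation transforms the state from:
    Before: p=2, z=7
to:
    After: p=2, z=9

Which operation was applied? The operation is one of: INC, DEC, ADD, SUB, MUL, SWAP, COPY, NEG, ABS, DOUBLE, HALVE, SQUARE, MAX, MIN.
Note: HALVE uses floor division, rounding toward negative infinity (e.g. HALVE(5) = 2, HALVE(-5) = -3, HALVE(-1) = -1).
ADD(z, p)

Analyzing the change:
Before: p=2, z=7
After: p=2, z=9
Variable z changed from 7 to 9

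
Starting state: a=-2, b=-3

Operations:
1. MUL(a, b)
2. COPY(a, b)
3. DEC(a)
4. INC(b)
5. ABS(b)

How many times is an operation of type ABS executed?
1

Counting ABS operations:
Step 5: ABS(b) ← ABS
Total: 1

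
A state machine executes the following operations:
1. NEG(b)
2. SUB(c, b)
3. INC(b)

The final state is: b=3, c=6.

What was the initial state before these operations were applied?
b=-2, c=8

Working backwards:
Final state: b=3, c=6
Before step 3 (INC(b)): b=2, c=6
Before step 2 (SUB(c, b)): b=2, c=8
Before step 1 (NEG(b)): b=-2, c=8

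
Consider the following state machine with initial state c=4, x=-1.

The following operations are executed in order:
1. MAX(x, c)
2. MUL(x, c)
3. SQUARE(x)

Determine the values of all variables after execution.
{c: 4, x: 256}

Step-by-step execution:
Initial: c=4, x=-1
After step 1 (MAX(x, c)): c=4, x=4
After step 2 (MUL(x, c)): c=4, x=16
After step 3 (SQUARE(x)): c=4, x=256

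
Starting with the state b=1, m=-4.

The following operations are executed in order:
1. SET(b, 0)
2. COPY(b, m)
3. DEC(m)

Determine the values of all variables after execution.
{b: -4, m: -5}

Step-by-step execution:
Initial: b=1, m=-4
After step 1 (SET(b, 0)): b=0, m=-4
After step 2 (COPY(b, m)): b=-4, m=-4
After step 3 (DEC(m)): b=-4, m=-5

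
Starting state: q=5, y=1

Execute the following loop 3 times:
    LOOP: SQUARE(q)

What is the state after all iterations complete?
q=390625, y=1

Iteration trace:
Start: q=5, y=1
After iteration 1: q=25, y=1
After iteration 2: q=625, y=1
After iteration 3: q=390625, y=1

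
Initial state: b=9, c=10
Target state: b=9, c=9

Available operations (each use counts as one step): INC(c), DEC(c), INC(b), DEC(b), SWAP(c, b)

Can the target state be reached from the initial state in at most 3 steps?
Yes

Path (1 step): DEC(c)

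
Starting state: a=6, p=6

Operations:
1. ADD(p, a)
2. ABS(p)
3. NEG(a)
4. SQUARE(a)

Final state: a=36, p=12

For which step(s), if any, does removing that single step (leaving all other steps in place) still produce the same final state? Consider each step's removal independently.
Step(s) 2, 3

Testing removal of each single step:
Without step 1: final = a=36, p=6 (different)
Without step 2: final = a=36, p=12 (same)
Without step 3: final = a=36, p=12 (same)
Without step 4: final = a=-6, p=12 (different)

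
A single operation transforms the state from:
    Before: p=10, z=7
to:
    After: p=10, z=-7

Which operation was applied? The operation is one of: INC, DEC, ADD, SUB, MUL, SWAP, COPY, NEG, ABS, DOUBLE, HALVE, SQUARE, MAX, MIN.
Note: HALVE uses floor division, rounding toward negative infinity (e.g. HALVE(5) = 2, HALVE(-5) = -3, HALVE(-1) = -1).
NEG(z)

Analyzing the change:
Before: p=10, z=7
After: p=10, z=-7
Variable z changed from 7 to -7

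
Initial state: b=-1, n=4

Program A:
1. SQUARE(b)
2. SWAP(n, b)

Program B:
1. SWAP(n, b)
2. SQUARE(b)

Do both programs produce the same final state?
No

Program A final state: b=4, n=1
Program B final state: b=16, n=-1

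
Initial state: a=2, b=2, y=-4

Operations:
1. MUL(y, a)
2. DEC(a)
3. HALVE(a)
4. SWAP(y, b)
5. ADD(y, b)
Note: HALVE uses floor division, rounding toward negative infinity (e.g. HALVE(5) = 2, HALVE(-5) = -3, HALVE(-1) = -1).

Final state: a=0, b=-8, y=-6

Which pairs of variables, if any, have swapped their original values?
None

Comparing initial and final values:
a: 2 → 0
b: 2 → -8
y: -4 → -6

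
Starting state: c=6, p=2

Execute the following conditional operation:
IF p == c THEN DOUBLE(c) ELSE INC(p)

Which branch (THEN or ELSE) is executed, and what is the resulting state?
Branch: ELSE, Final state: c=6, p=3

Evaluating condition: p == c
p = 2, c = 6
Condition is False, so ELSE branch executes
After INC(p): c=6, p=3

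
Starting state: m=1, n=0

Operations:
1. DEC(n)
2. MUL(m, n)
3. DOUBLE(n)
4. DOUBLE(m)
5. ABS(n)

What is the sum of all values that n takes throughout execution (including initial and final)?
-4

Values of n at each step:
Initial: n = 0
After step 1: n = -1
After step 2: n = -1
After step 3: n = -2
After step 4: n = -2
After step 5: n = 2
Sum = 0 + -1 + -1 + -2 + -2 + 2 = -4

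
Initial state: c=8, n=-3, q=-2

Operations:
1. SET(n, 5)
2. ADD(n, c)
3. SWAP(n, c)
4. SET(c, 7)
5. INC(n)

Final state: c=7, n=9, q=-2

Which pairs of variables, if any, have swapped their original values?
None

Comparing initial and final values:
c: 8 → 7
n: -3 → 9
q: -2 → -2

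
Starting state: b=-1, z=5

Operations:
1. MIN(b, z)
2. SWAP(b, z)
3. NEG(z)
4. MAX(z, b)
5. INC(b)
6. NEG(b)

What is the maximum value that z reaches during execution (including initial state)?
5

Values of z at each step:
Initial: z = 5 ← maximum
After step 1: z = 5
After step 2: z = -1
After step 3: z = 1
After step 4: z = 5
After step 5: z = 5
After step 6: z = 5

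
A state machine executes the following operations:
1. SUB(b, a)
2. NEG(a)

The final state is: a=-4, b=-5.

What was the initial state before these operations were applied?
a=4, b=-1

Working backwards:
Final state: a=-4, b=-5
Before step 2 (NEG(a)): a=4, b=-5
Before step 1 (SUB(b, a)): a=4, b=-1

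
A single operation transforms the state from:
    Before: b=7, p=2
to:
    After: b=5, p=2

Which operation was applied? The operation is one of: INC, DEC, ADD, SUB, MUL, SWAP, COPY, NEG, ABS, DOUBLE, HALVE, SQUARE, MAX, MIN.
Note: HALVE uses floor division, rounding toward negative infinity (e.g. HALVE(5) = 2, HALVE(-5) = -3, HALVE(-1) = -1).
SUB(b, p)

Analyzing the change:
Before: b=7, p=2
After: b=5, p=2
Variable b changed from 7 to 5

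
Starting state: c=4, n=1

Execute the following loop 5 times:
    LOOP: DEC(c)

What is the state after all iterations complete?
c=-1, n=1

Iteration trace:
Start: c=4, n=1
After iteration 1: c=3, n=1
After iteration 2: c=2, n=1
After iteration 3: c=1, n=1
After iteration 4: c=0, n=1
After iteration 5: c=-1, n=1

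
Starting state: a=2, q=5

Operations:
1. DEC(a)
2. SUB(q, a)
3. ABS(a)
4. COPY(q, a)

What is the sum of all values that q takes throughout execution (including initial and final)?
19

Values of q at each step:
Initial: q = 5
After step 1: q = 5
After step 2: q = 4
After step 3: q = 4
After step 4: q = 1
Sum = 5 + 5 + 4 + 4 + 1 = 19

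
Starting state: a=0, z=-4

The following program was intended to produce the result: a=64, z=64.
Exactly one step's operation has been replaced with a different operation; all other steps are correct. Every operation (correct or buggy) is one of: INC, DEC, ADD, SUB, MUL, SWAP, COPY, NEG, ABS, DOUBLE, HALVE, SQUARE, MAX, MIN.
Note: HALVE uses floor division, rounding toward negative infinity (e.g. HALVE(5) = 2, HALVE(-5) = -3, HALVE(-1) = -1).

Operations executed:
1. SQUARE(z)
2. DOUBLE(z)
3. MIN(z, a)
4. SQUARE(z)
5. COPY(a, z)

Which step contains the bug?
Step 1

Trace with buggy code:
Initial: a=0, z=-4
After step 1: a=0, z=16
After step 2: a=0, z=32
After step 3: a=0, z=0
After step 4: a=0, z=0
After step 5: a=0, z=0
Actual final a=0, z=0 ≠ expected a=64, z=64.
Step 1 is the only position where a single-operation replacement can produce the expected result.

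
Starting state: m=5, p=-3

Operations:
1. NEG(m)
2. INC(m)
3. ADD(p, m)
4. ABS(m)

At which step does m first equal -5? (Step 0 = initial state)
Step 1

Tracing m:
Initial: m = 5
After step 1: m = -5 ← first occurrence
After step 2: m = -4
After step 3: m = -4
After step 4: m = 4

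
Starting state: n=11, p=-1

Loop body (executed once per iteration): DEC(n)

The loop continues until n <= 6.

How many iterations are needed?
5

Tracing iterations:
Initial: n=11, p=-1
After iteration 1: n=10, p=-1
After iteration 2: n=9, p=-1
After iteration 3: n=8, p=-1
After iteration 4: n=7, p=-1
After iteration 5: n=6, p=-1
n <= 6 now holds, so the loop exits after 5 iterations.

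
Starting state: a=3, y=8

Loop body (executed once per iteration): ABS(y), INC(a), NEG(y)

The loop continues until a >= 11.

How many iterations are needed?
8

Tracing iterations:
Initial: a=3, y=8
After iteration 1: a=4, y=-8
After iteration 2: a=5, y=-8
After iteration 3: a=6, y=-8
After iteration 4: a=7, y=-8
After iteration 5: a=8, y=-8
After iteration 6: a=9, y=-8
After iteration 7: a=10, y=-8
After iteration 8: a=11, y=-8
a >= 11 now holds, so the loop exits after 8 iterations.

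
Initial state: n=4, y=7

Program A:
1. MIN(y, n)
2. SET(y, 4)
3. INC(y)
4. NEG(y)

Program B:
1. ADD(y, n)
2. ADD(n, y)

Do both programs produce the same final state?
No

Program A final state: n=4, y=-5
Program B final state: n=15, y=11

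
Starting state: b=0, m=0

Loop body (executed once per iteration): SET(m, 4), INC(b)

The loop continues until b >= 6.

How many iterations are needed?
6

Tracing iterations:
Initial: b=0, m=0
After iteration 1: b=1, m=4
After iteration 2: b=2, m=4
After iteration 3: b=3, m=4
After iteration 4: b=4, m=4
After iteration 5: b=5, m=4
After iteration 6: b=6, m=4
b >= 6 now holds, so the loop exits after 6 iterations.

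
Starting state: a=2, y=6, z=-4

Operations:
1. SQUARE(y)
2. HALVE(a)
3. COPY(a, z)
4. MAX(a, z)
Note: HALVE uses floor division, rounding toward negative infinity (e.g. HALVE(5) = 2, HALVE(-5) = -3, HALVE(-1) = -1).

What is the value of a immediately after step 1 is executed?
a = 2

Tracing a through execution:
Initial: a = 2
After step 1 (SQUARE(y)): a = 2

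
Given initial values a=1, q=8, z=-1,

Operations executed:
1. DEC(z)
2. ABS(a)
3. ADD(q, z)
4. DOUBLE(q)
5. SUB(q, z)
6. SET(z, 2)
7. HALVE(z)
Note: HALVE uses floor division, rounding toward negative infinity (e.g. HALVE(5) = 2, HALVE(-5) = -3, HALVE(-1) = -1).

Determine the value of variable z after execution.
z = 1

Tracing execution:
Step 1: DEC(z) → z = -2
Step 2: ABS(a) → z = -2
Step 3: ADD(q, z) → z = -2
Step 4: DOUBLE(q) → z = -2
Step 5: SUB(q, z) → z = -2
Step 6: SET(z, 2) → z = 2
Step 7: HALVE(z) → z = 1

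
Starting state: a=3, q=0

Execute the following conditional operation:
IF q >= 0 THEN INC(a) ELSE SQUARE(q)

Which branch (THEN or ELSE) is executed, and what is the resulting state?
Branch: THEN, Final state: a=4, q=0

Evaluating condition: q >= 0
q = 0
Condition is True, so THEN branch executes
After INC(a): a=4, q=0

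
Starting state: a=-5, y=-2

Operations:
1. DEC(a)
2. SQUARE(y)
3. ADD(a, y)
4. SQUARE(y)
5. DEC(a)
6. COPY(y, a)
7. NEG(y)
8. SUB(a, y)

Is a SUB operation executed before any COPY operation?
No

First SUB: step 8
First COPY: step 6
Since 8 > 6, COPY comes first.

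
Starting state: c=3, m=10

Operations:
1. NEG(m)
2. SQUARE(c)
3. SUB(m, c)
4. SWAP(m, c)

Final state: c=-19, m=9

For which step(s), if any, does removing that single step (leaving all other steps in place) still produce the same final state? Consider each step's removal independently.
None - removing any single step changes the final result

Testing removal of each single step:
Without step 1: final = c=1, m=9 (different)
Without step 2: final = c=-13, m=3 (different)
Without step 3: final = c=-10, m=9 (different)
Without step 4: final = c=9, m=-19 (different)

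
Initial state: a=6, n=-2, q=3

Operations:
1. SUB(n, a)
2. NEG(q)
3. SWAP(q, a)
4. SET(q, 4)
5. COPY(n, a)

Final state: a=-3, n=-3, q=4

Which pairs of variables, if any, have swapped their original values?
None

Comparing initial and final values:
q: 3 → 4
a: 6 → -3
n: -2 → -3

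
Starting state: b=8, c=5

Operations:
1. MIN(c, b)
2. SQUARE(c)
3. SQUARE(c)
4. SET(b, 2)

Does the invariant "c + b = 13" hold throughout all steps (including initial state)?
No, violated after step 2

The invariant is violated after step 2.

State at each step:
Initial: b=8, c=5
After step 1: b=8, c=5
After step 2: b=8, c=25
After step 3: b=8, c=625
After step 4: b=2, c=625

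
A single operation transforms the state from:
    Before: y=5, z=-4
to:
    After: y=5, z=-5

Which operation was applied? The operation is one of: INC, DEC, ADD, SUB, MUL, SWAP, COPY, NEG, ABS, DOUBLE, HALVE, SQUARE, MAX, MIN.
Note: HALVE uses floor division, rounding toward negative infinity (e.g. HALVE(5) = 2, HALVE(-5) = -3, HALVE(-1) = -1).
DEC(z)

Analyzing the change:
Before: y=5, z=-4
After: y=5, z=-5
Variable z changed from -4 to -5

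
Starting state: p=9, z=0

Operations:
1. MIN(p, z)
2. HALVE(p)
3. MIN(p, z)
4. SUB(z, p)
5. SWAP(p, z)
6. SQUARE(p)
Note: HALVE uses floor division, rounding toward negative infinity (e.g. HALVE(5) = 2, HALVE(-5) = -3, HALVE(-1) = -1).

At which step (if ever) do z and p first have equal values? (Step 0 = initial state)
Step 1

z and p first become equal after step 1.

Comparing values at each step:
Initial: z=0, p=9
After step 1: z=0, p=0 ← equal!
After step 2: z=0, p=0 ← equal!
After step 3: z=0, p=0 ← equal!
After step 4: z=0, p=0 ← equal!
After step 5: z=0, p=0 ← equal!
After step 6: z=0, p=0 ← equal!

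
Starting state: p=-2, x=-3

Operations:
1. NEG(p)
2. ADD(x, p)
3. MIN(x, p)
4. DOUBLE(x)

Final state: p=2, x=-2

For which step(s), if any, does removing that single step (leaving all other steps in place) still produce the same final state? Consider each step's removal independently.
Step(s) 3

Testing removal of each single step:
Without step 1: final = p=-2, x=-10 (different)
Without step 2: final = p=2, x=-6 (different)
Without step 3: final = p=2, x=-2 (same)
Without step 4: final = p=2, x=-1 (different)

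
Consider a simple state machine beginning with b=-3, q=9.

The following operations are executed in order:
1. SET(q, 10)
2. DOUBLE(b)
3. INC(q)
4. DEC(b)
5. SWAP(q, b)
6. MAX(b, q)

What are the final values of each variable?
{b: 11, q: -7}

Step-by-step execution:
Initial: b=-3, q=9
After step 1 (SET(q, 10)): b=-3, q=10
After step 2 (DOUBLE(b)): b=-6, q=10
After step 3 (INC(q)): b=-6, q=11
After step 4 (DEC(b)): b=-7, q=11
After step 5 (SWAP(q, b)): b=11, q=-7
After step 6 (MAX(b, q)): b=11, q=-7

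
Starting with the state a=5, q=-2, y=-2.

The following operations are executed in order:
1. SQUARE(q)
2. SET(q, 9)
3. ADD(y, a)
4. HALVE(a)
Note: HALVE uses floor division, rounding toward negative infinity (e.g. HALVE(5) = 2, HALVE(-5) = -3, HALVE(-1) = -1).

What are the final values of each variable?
{a: 2, q: 9, y: 3}

Step-by-step execution:
Initial: a=5, q=-2, y=-2
After step 1 (SQUARE(q)): a=5, q=4, y=-2
After step 2 (SET(q, 9)): a=5, q=9, y=-2
After step 3 (ADD(y, a)): a=5, q=9, y=3
After step 4 (HALVE(a)): a=2, q=9, y=3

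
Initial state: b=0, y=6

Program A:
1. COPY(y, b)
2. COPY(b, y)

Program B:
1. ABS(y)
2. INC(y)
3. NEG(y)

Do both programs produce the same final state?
No

Program A final state: b=0, y=0
Program B final state: b=0, y=-7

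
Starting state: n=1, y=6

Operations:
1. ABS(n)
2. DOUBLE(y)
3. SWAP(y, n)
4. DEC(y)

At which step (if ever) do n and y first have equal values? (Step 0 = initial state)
Never

n and y never become equal during execution.

Comparing values at each step:
Initial: n=1, y=6
After step 1: n=1, y=6
After step 2: n=1, y=12
After step 3: n=12, y=1
After step 4: n=12, y=0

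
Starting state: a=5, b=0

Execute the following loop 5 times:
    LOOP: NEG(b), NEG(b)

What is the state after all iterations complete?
a=5, b=0

Iteration trace:
Start: a=5, b=0
After iteration 1: a=5, b=0
After iteration 2: a=5, b=0
After iteration 3: a=5, b=0
After iteration 4: a=5, b=0
After iteration 5: a=5, b=0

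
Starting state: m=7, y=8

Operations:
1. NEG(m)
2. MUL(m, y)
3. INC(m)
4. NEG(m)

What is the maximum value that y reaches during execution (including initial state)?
8

Values of y at each step:
Initial: y = 8 ← maximum
After step 1: y = 8
After step 2: y = 8
After step 3: y = 8
After step 4: y = 8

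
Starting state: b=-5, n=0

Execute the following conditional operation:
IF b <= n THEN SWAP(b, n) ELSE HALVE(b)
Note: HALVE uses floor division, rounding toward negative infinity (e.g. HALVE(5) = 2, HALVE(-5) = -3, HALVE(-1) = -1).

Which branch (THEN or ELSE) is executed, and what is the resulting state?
Branch: THEN, Final state: b=0, n=-5

Evaluating condition: b <= n
b = -5, n = 0
Condition is True, so THEN branch executes
After SWAP(b, n): b=0, n=-5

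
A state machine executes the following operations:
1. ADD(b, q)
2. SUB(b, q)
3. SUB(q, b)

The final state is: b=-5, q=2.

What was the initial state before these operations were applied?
b=-5, q=-3

Working backwards:
Final state: b=-5, q=2
Before step 3 (SUB(q, b)): b=-5, q=-3
Before step 2 (SUB(b, q)): b=-8, q=-3
Before step 1 (ADD(b, q)): b=-5, q=-3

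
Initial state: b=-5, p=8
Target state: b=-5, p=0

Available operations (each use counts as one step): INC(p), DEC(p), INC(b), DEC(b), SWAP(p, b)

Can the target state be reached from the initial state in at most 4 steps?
No

The target state cannot be reached within 4 steps.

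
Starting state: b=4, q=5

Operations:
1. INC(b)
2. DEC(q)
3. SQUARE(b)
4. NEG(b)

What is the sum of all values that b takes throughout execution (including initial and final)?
14

Values of b at each step:
Initial: b = 4
After step 1: b = 5
After step 2: b = 5
After step 3: b = 25
After step 4: b = -25
Sum = 4 + 5 + 5 + 25 + -25 = 14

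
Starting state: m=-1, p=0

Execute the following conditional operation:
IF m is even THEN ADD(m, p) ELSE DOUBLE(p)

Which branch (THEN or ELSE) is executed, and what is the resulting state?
Branch: ELSE, Final state: m=-1, p=0

Evaluating condition: m is even
Condition is False, so ELSE branch executes
After DOUBLE(p): m=-1, p=0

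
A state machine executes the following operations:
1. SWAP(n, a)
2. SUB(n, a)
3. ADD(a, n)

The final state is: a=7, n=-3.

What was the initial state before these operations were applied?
a=7, n=10

Working backwards:
Final state: a=7, n=-3
Before step 3 (ADD(a, n)): a=10, n=-3
Before step 2 (SUB(n, a)): a=10, n=7
Before step 1 (SWAP(n, a)): a=7, n=10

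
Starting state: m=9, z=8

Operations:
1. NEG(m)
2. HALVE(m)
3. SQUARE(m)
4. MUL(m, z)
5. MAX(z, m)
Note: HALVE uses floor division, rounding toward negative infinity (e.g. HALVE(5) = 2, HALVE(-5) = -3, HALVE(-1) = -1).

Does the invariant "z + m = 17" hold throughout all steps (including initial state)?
No, violated after step 1

The invariant is violated after step 1.

State at each step:
Initial: m=9, z=8
After step 1: m=-9, z=8
After step 2: m=-5, z=8
After step 3: m=25, z=8
After step 4: m=200, z=8
After step 5: m=200, z=200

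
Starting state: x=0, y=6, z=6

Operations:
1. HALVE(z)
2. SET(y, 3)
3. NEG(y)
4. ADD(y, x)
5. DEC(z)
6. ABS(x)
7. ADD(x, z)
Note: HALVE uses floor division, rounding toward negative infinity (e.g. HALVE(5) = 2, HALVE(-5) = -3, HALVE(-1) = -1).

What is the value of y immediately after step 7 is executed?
y = -3

Tracing y through execution:
Initial: y = 6
After step 1 (HALVE(z)): y = 6
After step 2 (SET(y, 3)): y = 3
After step 3 (NEG(y)): y = -3
After step 4 (ADD(y, x)): y = -3
After step 5 (DEC(z)): y = -3
After step 6 (ABS(x)): y = -3
After step 7 (ADD(x, z)): y = -3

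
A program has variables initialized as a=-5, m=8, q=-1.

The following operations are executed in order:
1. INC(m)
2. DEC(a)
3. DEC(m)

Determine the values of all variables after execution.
{a: -6, m: 8, q: -1}

Step-by-step execution:
Initial: a=-5, m=8, q=-1
After step 1 (INC(m)): a=-5, m=9, q=-1
After step 2 (DEC(a)): a=-6, m=9, q=-1
After step 3 (DEC(m)): a=-6, m=8, q=-1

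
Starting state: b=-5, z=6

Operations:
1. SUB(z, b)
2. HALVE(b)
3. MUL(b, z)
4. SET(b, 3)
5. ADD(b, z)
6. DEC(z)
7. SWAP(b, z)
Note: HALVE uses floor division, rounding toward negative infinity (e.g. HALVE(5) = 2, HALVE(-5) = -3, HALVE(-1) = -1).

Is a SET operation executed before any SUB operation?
No

First SET: step 4
First SUB: step 1
Since 4 > 1, SUB comes first.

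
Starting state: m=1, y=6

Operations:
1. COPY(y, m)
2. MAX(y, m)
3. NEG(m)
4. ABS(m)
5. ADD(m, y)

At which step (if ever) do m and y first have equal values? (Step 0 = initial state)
Step 1

m and y first become equal after step 1.

Comparing values at each step:
Initial: m=1, y=6
After step 1: m=1, y=1 ← equal!
After step 2: m=1, y=1 ← equal!
After step 3: m=-1, y=1
After step 4: m=1, y=1 ← equal!
After step 5: m=2, y=1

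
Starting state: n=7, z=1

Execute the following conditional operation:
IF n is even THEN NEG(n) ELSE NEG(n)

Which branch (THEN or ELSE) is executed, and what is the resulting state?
Branch: ELSE, Final state: n=-7, z=1

Evaluating condition: n is even
Condition is False, so ELSE branch executes
After NEG(n): n=-7, z=1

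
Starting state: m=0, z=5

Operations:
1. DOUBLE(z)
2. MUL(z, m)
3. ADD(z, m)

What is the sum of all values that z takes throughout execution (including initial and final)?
15

Values of z at each step:
Initial: z = 5
After step 1: z = 10
After step 2: z = 0
After step 3: z = 0
Sum = 5 + 10 + 0 + 0 = 15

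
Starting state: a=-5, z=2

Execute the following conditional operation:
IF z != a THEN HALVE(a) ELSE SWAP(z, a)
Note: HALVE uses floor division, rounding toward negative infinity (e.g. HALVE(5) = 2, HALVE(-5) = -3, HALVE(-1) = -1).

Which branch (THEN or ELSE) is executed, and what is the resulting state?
Branch: THEN, Final state: a=-3, z=2

Evaluating condition: z != a
z = 2, a = -5
Condition is True, so THEN branch executes
After HALVE(a): a=-3, z=2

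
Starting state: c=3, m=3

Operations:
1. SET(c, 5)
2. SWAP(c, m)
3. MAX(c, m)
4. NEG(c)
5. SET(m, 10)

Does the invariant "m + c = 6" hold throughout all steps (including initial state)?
No, violated after step 1

The invariant is violated after step 1.

State at each step:
Initial: c=3, m=3
After step 1: c=5, m=3
After step 2: c=3, m=5
After step 3: c=5, m=5
After step 4: c=-5, m=5
After step 5: c=-5, m=10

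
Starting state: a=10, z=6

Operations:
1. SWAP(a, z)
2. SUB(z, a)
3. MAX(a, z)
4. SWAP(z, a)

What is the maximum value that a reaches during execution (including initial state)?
10

Values of a at each step:
Initial: a = 10 ← maximum
After step 1: a = 6
After step 2: a = 6
After step 3: a = 6
After step 4: a = 4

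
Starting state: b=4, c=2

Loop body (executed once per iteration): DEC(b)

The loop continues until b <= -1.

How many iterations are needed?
5

Tracing iterations:
Initial: b=4, c=2
After iteration 1: b=3, c=2
After iteration 2: b=2, c=2
After iteration 3: b=1, c=2
After iteration 4: b=0, c=2
After iteration 5: b=-1, c=2
b <= -1 now holds, so the loop exits after 5 iterations.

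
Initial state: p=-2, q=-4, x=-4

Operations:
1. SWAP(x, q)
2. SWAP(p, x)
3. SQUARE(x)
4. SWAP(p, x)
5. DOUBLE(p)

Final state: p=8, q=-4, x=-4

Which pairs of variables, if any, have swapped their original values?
None

Comparing initial and final values:
q: -4 → -4
x: -4 → -4
p: -2 → 8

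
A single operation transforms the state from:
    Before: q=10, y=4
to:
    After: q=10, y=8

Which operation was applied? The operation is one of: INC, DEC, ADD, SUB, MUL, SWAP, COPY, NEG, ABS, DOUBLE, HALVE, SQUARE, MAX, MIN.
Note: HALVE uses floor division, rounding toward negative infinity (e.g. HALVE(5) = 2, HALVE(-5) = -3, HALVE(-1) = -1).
DOUBLE(y)

Analyzing the change:
Before: q=10, y=4
After: q=10, y=8
Variable y changed from 4 to 8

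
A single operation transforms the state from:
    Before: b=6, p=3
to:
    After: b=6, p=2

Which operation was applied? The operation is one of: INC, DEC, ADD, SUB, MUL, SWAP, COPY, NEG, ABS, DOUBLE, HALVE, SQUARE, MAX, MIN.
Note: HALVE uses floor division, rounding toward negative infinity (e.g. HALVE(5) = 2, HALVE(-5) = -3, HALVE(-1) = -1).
DEC(p)

Analyzing the change:
Before: b=6, p=3
After: b=6, p=2
Variable p changed from 3 to 2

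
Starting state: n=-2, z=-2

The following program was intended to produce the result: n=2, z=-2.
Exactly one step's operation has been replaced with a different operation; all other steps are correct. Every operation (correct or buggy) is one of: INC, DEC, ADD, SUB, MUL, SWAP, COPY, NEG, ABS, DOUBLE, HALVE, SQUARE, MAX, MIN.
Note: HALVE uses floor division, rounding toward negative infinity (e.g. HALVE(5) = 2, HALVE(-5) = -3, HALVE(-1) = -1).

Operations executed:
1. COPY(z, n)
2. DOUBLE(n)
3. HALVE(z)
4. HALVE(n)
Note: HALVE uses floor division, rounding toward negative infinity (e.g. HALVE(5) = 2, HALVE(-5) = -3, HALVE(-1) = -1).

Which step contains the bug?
Step 3

Trace with buggy code:
Initial: n=-2, z=-2
After step 1: n=-2, z=-2
After step 2: n=-4, z=-2
After step 3: n=-4, z=-1
After step 4: n=-2, z=-1
Actual final n=-2, z=-1 ≠ expected n=2, z=-2.
Step 3 is the only position where a single-operation replacement can produce the expected result.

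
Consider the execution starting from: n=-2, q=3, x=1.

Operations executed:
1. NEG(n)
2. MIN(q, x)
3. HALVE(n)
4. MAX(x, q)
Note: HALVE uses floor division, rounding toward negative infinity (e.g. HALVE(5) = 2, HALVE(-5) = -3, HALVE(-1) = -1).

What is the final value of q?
q = 1

Tracing execution:
Step 1: NEG(n) → q = 3
Step 2: MIN(q, x) → q = 1
Step 3: HALVE(n) → q = 1
Step 4: MAX(x, q) → q = 1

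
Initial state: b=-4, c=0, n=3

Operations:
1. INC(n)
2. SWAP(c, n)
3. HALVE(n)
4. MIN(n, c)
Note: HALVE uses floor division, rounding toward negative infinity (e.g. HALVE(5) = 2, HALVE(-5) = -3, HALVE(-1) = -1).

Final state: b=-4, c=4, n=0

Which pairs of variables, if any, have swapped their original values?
None

Comparing initial and final values:
n: 3 → 0
b: -4 → -4
c: 0 → 4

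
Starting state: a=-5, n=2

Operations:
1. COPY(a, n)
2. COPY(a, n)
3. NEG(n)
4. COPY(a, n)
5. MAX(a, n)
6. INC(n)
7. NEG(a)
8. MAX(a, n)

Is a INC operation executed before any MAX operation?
No

First INC: step 6
First MAX: step 5
Since 6 > 5, MAX comes first.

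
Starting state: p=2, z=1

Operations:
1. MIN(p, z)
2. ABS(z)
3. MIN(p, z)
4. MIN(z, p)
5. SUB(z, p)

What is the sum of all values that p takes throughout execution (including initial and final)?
7

Values of p at each step:
Initial: p = 2
After step 1: p = 1
After step 2: p = 1
After step 3: p = 1
After step 4: p = 1
After step 5: p = 1
Sum = 2 + 1 + 1 + 1 + 1 + 1 = 7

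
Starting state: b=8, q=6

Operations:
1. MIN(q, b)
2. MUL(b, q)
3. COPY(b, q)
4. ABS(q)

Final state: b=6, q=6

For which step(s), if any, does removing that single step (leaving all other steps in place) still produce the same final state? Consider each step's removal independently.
Step(s) 1, 2, 4

Testing removal of each single step:
Without step 1: final = b=6, q=6 (same)
Without step 2: final = b=6, q=6 (same)
Without step 3: final = b=48, q=6 (different)
Without step 4: final = b=6, q=6 (same)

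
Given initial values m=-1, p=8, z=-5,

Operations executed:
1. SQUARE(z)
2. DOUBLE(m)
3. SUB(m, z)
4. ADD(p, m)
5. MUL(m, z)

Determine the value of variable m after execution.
m = -675

Tracing execution:
Step 1: SQUARE(z) → m = -1
Step 2: DOUBLE(m) → m = -2
Step 3: SUB(m, z) → m = -27
Step 4: ADD(p, m) → m = -27
Step 5: MUL(m, z) → m = -675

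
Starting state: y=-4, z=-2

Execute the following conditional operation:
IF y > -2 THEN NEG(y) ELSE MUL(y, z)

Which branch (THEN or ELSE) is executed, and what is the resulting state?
Branch: ELSE, Final state: y=8, z=-2

Evaluating condition: y > -2
y = -4
Condition is False, so ELSE branch executes
After MUL(y, z): y=8, z=-2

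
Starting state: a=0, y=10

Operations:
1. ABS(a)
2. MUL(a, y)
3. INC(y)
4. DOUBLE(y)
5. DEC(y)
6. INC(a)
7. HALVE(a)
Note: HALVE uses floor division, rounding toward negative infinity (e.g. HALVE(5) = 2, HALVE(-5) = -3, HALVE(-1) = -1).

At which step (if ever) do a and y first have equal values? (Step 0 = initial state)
Never

a and y never become equal during execution.

Comparing values at each step:
Initial: a=0, y=10
After step 1: a=0, y=10
After step 2: a=0, y=10
After step 3: a=0, y=11
After step 4: a=0, y=22
After step 5: a=0, y=21
After step 6: a=1, y=21
After step 7: a=0, y=21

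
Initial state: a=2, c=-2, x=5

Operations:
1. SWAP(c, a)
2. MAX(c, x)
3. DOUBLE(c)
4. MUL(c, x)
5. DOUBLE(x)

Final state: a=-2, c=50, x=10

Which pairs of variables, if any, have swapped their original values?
None

Comparing initial and final values:
c: -2 → 50
x: 5 → 10
a: 2 → -2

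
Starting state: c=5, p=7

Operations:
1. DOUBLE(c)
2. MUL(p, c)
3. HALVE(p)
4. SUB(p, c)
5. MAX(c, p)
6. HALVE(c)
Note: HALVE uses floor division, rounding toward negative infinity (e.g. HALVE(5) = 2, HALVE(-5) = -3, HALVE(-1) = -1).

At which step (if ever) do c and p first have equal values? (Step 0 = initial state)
Step 5

c and p first become equal after step 5.

Comparing values at each step:
Initial: c=5, p=7
After step 1: c=10, p=7
After step 2: c=10, p=70
After step 3: c=10, p=35
After step 4: c=10, p=25
After step 5: c=25, p=25 ← equal!
After step 6: c=12, p=25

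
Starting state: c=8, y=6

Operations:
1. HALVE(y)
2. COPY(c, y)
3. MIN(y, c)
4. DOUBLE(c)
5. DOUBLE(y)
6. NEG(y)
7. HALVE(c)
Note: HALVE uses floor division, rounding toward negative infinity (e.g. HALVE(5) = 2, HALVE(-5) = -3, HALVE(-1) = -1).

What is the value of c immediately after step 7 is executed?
c = 3

Tracing c through execution:
Initial: c = 8
After step 1 (HALVE(y)): c = 8
After step 2 (COPY(c, y)): c = 3
After step 3 (MIN(y, c)): c = 3
After step 4 (DOUBLE(c)): c = 6
After step 5 (DOUBLE(y)): c = 6
After step 6 (NEG(y)): c = 6
After step 7 (HALVE(c)): c = 3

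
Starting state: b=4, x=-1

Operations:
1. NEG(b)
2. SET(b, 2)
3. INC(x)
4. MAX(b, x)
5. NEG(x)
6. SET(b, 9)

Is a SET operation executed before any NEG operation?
No

First SET: step 2
First NEG: step 1
Since 2 > 1, NEG comes first.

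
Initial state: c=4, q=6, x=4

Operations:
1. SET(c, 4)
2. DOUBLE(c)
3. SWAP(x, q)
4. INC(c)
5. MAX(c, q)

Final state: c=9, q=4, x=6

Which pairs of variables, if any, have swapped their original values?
(x, q)

Comparing initial and final values:
x: 4 → 6
c: 4 → 9
q: 6 → 4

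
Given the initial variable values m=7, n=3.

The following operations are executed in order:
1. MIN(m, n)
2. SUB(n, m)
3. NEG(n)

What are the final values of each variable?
{m: 3, n: 0}

Step-by-step execution:
Initial: m=7, n=3
After step 1 (MIN(m, n)): m=3, n=3
After step 2 (SUB(n, m)): m=3, n=0
After step 3 (NEG(n)): m=3, n=0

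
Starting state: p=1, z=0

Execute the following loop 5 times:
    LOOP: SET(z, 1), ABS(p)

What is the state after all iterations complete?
p=1, z=1

Iteration trace:
Start: p=1, z=0
After iteration 1: p=1, z=1
After iteration 2: p=1, z=1
After iteration 3: p=1, z=1
After iteration 4: p=1, z=1
After iteration 5: p=1, z=1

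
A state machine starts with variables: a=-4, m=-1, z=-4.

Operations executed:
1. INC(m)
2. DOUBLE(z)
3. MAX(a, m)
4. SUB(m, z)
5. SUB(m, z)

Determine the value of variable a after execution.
a = 0

Tracing execution:
Step 1: INC(m) → a = -4
Step 2: DOUBLE(z) → a = -4
Step 3: MAX(a, m) → a = 0
Step 4: SUB(m, z) → a = 0
Step 5: SUB(m, z) → a = 0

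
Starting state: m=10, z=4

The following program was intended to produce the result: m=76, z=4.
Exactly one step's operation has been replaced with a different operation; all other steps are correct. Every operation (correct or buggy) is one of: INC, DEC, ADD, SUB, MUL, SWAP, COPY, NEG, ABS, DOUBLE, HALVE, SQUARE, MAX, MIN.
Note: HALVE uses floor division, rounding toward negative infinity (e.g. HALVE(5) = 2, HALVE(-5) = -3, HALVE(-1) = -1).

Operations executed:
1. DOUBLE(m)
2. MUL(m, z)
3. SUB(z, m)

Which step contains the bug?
Step 3

Trace with buggy code:
Initial: m=10, z=4
After step 1: m=20, z=4
After step 2: m=80, z=4
After step 3: m=80, z=-76
Actual final m=80, z=-76 ≠ expected m=76, z=4.
Step 3 is the only position where a single-operation replacement can produce the expected result.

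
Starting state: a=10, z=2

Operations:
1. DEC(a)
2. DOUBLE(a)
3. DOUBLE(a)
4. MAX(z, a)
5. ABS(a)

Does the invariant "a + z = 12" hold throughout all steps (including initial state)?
No, violated after step 1

The invariant is violated after step 1.

State at each step:
Initial: a=10, z=2
After step 1: a=9, z=2
After step 2: a=18, z=2
After step 3: a=36, z=2
After step 4: a=36, z=36
After step 5: a=36, z=36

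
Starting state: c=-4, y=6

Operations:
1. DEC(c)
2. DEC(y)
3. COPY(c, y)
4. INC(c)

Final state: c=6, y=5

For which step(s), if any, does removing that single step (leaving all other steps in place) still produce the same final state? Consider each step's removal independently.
Step(s) 1

Testing removal of each single step:
Without step 1: final = c=6, y=5 (same)
Without step 2: final = c=7, y=6 (different)
Without step 3: final = c=-4, y=5 (different)
Without step 4: final = c=5, y=5 (different)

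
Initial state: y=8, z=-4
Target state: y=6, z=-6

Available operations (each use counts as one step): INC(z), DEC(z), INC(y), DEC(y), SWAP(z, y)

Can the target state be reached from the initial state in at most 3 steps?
No

The target state cannot be reached within 3 steps.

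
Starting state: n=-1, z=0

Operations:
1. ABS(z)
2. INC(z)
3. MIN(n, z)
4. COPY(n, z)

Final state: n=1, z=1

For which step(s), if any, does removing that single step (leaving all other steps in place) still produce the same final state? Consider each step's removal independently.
Step(s) 1, 3

Testing removal of each single step:
Without step 1: final = n=1, z=1 (same)
Without step 2: final = n=0, z=0 (different)
Without step 3: final = n=1, z=1 (same)
Without step 4: final = n=-1, z=1 (different)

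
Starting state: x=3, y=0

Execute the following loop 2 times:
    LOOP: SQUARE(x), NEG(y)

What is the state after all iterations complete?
x=81, y=0

Iteration trace:
Start: x=3, y=0
After iteration 1: x=9, y=0
After iteration 2: x=81, y=0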